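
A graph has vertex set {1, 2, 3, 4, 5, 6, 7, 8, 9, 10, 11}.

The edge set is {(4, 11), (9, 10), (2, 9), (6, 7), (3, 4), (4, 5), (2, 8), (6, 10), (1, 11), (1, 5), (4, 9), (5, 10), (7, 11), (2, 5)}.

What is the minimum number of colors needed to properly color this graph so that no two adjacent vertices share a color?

1 and 5 are adjacent, so at least 2 colors are needed.
2 colors suffice: color a → {3, 5, 6, 8, 9, 11}; color b → {1, 2, 4, 7, 10}. No two adjacent vertices share a color.

2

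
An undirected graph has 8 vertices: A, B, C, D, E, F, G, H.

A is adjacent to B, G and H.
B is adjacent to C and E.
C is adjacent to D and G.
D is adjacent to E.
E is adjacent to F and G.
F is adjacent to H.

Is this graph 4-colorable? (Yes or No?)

Yes

The chromatic number is 3. The cycle E-F-H-A-G-E has odd length 5, so it cannot be 2-colored; at least 3 colors are needed.
One proper 3-coloring: A=1, B=2, C=1, D=2, E=1, F=3, G=2, H=2.
Since 4 ≥ 3, a proper 4-coloring certainly exists.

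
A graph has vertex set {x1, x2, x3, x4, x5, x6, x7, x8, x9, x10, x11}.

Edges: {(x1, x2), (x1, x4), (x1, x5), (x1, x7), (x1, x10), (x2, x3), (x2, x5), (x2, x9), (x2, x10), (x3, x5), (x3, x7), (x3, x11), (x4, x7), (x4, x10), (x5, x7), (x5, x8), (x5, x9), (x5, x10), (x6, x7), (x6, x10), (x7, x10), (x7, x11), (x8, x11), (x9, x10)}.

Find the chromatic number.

x1, x2, x5, x10 form a clique, so at least 4 colors are needed.
4 colors suffice: color 1 → {x4, x5, x6, x11}; color 2 → {x3, x8, x10}; color 3 → {x2, x7}; color 4 → {x1, x9}. No two adjacent vertices share a color.

4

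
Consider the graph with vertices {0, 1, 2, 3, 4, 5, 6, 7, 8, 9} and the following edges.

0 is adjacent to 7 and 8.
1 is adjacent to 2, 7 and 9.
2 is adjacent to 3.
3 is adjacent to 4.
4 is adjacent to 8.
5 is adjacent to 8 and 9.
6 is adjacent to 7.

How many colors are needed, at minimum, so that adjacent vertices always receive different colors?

3

The cycle 2-1-9-5-8-4-3-2 has odd length 7, so it cannot be 2-colored; at least 3 colors are needed.
One proper 3-coloring: 0=green, 1=red, 2=blue, 3=red, 4=blue, 5=blue, 6=red, 7=blue, 8=red, 9=green. No two adjacent vertices share a color.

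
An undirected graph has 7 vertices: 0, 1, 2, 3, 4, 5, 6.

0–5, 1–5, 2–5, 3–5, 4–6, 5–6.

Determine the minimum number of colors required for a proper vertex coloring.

2

3 and 5 are adjacent, so at least 2 colors are needed.
2 colors suffice: color a → {4, 5}; color b → {0, 1, 2, 3, 6}. Each edge has distinct colors on its endpoints.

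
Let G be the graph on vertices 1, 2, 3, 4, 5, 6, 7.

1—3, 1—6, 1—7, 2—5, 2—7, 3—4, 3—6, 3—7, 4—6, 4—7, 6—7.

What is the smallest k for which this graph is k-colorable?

3, 4, 6, 7 are pairwise adjacent (a clique of size 4), so at least 4 colors are needed.
4 colors suffice: color a → {5, 7}; color b → {2, 6}; color c → {3}; color d → {1, 4}. No two adjacent vertices share a color.

4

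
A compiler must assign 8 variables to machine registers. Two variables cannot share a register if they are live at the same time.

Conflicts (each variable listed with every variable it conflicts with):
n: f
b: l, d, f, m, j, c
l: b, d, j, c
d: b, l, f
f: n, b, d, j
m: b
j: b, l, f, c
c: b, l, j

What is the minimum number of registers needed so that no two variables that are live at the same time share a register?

b, l, j, c all conflict with each other, so at least 4 registers are needed.
4 registers suffice: register 1 → {n, b}; register 2 → {d, m, j}; register 3 → {l, f}; register 4 → {c}. Each listed conflict is separated.

4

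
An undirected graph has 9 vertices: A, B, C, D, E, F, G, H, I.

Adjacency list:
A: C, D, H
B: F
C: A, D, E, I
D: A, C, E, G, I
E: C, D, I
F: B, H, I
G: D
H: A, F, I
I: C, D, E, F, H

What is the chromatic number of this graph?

C, D, E, I are pairwise adjacent (a clique of size 4), so at least 4 colors are needed.
A valid assignment using 4 colors: A=2, B=1, C=3, D=1, E=4, F=3, G=2, H=1, I=2. Every edge joins two different colors.

4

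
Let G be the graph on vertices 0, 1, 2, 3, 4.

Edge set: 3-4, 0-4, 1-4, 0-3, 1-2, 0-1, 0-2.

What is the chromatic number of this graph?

3

0, 3, 4 form a triangle, so at least 3 colors are needed.
3 colors suffice: color red → {0}; color blue → {2, 4}; color green → {1, 3}. Every edge joins two different colors.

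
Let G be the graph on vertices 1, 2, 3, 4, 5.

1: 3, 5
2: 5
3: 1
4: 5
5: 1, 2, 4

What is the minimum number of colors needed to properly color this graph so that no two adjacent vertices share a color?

4 and 5 are adjacent, so at least 2 colors are needed.
2 colors suffice: color a → {3, 5}; color b → {1, 2, 4}. Each edge has distinct colors on its endpoints.

2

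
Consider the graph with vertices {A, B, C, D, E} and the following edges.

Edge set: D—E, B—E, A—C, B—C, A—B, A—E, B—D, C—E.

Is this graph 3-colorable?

No

A, B, C, E are mutually adjacent (a clique of size 4), so at least 4 colors are needed.
So 3 colors are not enough.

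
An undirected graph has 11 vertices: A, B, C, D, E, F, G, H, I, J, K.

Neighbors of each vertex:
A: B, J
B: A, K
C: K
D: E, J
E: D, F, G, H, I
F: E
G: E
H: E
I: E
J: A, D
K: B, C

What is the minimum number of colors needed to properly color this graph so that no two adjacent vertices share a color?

2

D and J are adjacent, so at least 2 colors are needed.
One proper 2-coloring: A=2, B=1, C=1, D=2, E=1, F=2, G=2, H=2, I=2, J=1, K=2. Each edge has distinct colors on its endpoints.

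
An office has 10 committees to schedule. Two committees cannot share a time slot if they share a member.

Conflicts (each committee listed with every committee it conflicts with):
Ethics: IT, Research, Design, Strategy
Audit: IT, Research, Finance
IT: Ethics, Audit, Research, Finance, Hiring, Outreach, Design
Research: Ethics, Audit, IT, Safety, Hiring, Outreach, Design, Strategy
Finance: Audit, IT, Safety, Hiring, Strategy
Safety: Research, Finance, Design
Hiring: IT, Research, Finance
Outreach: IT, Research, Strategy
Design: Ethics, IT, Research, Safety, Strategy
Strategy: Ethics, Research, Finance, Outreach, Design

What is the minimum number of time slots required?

Ethics, Research, Design, Strategy pairwise conflict, so at least 4 time slots are needed.
4 time slots suffice: time slot 1 → {Research, Finance}; time slot 2 → {IT, Safety, Strategy}; time slot 3 → {Audit, Hiring, Outreach, Design}; time slot 4 → {Ethics}. Every pair that conflicts lands in different time slots.

4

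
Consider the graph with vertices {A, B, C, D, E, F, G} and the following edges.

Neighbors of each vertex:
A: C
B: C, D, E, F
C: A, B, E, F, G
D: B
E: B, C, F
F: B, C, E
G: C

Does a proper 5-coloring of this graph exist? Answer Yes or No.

The chromatic number is 4. B, C, E, F are mutually adjacent (a clique of size 4), so at least 4 colors are needed.
4 colors suffice: color 1 → {C, D}; color 2 → {A, B, G}; color 3 → {E}; color 4 → {F}.
Since 5 ≥ 4, a proper 5-coloring certainly exists.

Yes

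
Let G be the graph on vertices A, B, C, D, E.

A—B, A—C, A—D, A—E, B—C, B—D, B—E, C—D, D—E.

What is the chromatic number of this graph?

A, B, D, E are pairwise adjacent (a clique of size 4), so at least 4 colors are needed.
A valid assignment using 4 colors: A=2, B=1, C=4, D=3, E=4. Every edge joins two different colors.

4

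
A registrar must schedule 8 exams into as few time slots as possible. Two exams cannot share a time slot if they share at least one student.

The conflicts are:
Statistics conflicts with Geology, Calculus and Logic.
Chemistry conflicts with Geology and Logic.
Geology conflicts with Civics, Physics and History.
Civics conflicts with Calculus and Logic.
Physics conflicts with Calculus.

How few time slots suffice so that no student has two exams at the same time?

Geology and History conflict, so at least 2 time slots are needed.
2 time slots suffice: time slot 1 → {Geology, Calculus, Logic}; time slot 2 → {Statistics, Chemistry, Civics, Physics, History}. No two conflicting exams share a time slot.

2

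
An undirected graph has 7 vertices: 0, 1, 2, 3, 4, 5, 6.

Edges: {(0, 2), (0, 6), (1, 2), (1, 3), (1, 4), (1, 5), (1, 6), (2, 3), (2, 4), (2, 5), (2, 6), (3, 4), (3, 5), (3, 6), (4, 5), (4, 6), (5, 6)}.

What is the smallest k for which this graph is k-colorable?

1, 2, 3, 4, 5, 6 are pairwise adjacent (a clique of size 6), so at least 6 colors are needed.
6 colors suffice: color red → {6}; color blue → {2}; color green → {0, 5}; color yellow → {4}; color purple → {3}; color orange → {1}. Each edge has distinct colors on its endpoints.

6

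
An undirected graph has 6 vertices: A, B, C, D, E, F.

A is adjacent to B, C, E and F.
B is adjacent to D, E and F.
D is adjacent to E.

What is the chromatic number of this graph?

3

A, B, F form a triangle, so at least 3 colors are needed.
3 colors suffice: A=2, B=1, C=1, D=2, E=3, F=3. Every edge joins two different colors.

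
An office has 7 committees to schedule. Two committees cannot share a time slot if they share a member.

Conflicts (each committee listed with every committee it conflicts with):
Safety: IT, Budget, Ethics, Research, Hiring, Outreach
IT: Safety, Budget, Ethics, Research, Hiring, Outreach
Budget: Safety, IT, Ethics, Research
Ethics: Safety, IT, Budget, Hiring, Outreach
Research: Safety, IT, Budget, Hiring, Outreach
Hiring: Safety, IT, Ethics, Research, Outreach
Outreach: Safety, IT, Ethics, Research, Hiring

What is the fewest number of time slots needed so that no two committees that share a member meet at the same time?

5

Safety, IT, Ethics, Hiring, Outreach are mutually in conflict, so at least 5 time slots are needed.
Using 5 time slots: Safety=2, IT=1, Budget=4, Ethics=3, Research=3, Hiring=4, Outreach=5. Each listed conflict is separated.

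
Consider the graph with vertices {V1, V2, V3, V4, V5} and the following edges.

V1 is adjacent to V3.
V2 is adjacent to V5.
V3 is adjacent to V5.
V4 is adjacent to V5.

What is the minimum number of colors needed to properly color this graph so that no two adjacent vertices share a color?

V4 and V5 are adjacent, so at least 2 colors are needed.
A valid assignment using 2 colors: V1=red, V2=blue, V3=blue, V4=blue, V5=red. No two adjacent vertices share a color.

2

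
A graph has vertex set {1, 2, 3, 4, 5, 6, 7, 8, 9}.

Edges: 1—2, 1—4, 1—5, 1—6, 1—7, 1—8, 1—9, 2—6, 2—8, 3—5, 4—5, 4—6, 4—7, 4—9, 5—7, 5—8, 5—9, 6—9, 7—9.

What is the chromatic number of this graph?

1, 4, 5, 7, 9 form a clique, so at least 5 colors are needed.
5 colors suffice: color red → {1, 3}; color blue → {5, 6}; color green → {2, 4}; color yellow → {8, 9}; color purple → {7}. No two adjacent vertices share a color.

5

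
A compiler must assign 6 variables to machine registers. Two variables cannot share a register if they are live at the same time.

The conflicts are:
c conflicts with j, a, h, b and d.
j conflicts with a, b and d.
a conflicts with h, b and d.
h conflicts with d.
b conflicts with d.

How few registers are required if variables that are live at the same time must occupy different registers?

c, j, a, b, d are mutually in conflict, so at least 5 registers are needed.
Using 5 registers: c=2, j=4, a=3, h=4, b=5, d=1. No two conflicting variables share a register.

5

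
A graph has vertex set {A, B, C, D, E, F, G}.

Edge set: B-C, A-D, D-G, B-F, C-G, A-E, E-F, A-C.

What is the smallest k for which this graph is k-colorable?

3

The cycle F-E-A-C-B-F has odd length 5, so it cannot be 2-colored; at least 3 colors are needed.
3 colors suffice: color 1 → {A, F, G}; color 2 → {C, D, E}; color 3 → {B}. Each edge has distinct colors on its endpoints.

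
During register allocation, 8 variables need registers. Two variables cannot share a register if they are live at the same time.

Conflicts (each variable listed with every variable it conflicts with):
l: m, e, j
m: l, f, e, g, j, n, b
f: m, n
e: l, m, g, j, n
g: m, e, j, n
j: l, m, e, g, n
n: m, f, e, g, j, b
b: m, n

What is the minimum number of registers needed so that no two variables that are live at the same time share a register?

m, e, g, j, n are mutually in conflict, so at least 5 registers are needed.
5 registers suffice: register 1 → {m}; register 2 → {l, n}; register 3 → {f, j, b}; register 4 → {e}; register 5 → {g}. Each listed conflict is separated.

5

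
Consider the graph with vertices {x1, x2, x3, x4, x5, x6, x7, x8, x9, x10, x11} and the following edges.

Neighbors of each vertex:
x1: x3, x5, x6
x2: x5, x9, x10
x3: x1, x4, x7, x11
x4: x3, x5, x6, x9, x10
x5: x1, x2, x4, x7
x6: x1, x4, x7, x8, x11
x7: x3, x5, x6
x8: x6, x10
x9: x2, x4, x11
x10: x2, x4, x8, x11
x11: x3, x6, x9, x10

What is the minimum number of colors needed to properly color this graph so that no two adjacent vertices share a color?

2

x6 and x8 are adjacent, so at least 2 colors are needed.
2 colors suffice: color 1 → {x3, x5, x6, x9, x10}; color 2 → {x1, x2, x4, x7, x8, x11}. Each edge has distinct colors on its endpoints.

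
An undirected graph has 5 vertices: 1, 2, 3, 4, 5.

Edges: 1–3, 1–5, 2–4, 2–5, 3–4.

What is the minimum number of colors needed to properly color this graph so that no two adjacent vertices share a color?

The cycle 4-2-5-1-3-4 has odd length 5, so it cannot be 2-colored; at least 3 colors are needed.
A valid assignment using 3 colors: 1=green, 2=blue, 3=blue, 4=red, 5=red. Each edge has distinct colors on its endpoints.

3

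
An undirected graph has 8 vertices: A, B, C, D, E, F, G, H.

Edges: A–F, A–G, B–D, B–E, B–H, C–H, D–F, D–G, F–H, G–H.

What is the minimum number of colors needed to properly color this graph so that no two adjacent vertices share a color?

2

B and E are adjacent, so at least 2 colors are needed.
2 colors suffice: color red → {A, D, E, H}; color blue → {B, C, F, G}. Every edge joins two different colors.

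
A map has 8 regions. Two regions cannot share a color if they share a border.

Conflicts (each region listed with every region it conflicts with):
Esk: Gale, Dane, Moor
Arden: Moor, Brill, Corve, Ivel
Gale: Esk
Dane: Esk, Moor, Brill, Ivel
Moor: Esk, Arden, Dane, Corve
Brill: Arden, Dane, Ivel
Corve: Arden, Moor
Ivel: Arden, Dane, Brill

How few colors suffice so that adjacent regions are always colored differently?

Esk, Dane, Moor all conflict with each other, so at least 3 colors are needed.
A valid assignment using 3 colors: Esk=3, Arden=1, Gale=1, Dane=1, Moor=2, Brill=2, Corve=3, Ivel=3. No two conflicting regions share a color.

3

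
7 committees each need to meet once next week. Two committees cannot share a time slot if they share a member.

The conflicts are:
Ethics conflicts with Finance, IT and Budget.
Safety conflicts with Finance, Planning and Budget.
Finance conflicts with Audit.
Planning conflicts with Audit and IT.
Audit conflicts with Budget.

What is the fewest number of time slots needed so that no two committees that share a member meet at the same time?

The cycle Planning-Audit-Finance-Ethics-IT-Planning has odd length 5, so it cannot be 2-colored; at least 3 time slots are needed.
Using 3 time slots: Ethics=2, Safety=2, Finance=1, Planning=1, Audit=2, IT=3, Budget=1. No two conflicting committees share a time slot.

3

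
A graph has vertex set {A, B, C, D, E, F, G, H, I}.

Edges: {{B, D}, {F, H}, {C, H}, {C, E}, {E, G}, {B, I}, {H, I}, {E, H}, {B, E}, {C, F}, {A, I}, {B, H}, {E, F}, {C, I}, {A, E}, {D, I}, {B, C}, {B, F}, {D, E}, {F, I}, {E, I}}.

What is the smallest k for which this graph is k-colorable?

B, C, E, F, H, I are pairwise adjacent (a clique of size 6), so at least 6 colors are needed.
6 colors suffice: color 1 → {E}; color 2 → {G, I}; color 3 → {A, B}; color 4 → {D, H}; color 5 → {C}; color 6 → {F}. Each edge has distinct colors on its endpoints.

6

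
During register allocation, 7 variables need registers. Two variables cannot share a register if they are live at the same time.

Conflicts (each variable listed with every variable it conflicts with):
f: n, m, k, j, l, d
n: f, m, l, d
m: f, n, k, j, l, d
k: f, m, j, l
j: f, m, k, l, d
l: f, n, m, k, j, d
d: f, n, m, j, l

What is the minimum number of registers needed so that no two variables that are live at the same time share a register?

f, m, j, l, d are mutually in conflict, so at least 5 registers are needed.
5 registers suffice: register 1 → {m}; register 2 → {l}; register 3 → {f}; register 4 → {k, d}; register 5 → {n, j}. Each listed conflict is separated.

5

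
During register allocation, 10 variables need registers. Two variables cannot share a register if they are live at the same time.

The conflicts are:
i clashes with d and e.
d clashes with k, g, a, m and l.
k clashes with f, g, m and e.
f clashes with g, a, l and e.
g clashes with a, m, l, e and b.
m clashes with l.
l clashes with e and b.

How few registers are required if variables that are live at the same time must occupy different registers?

4

k, f, g, e pairwise conflict, so at least 4 registers are needed.
A valid assignment using 4 registers: i=1, d=3, k=2, f=4, g=1, a=2, m=4, l=2, e=3, b=3. No two conflicting variables share a register.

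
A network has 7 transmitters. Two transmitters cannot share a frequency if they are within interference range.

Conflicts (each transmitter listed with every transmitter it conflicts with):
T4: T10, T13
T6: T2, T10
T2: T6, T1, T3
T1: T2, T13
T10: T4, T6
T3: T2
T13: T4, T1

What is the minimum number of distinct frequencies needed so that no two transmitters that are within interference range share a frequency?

T4 and T13 conflict, so at least 2 frequencies are needed.
Using 2 frequencies: T4=2, T6=2, T2=1, T1=2, T10=1, T3=2, T13=1. Every pair that conflicts lands in different frequencies.

2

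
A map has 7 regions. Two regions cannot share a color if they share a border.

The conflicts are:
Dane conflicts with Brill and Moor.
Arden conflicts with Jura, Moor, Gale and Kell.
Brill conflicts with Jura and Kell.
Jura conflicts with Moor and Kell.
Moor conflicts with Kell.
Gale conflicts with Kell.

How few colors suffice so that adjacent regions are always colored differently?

Arden, Jura, Moor, Kell all conflict with each other, so at least 4 colors are needed.
4 colors suffice: color 1 → {Dane, Kell}; color 2 → {Brill, Moor, Gale}; color 3 → {Arden}; color 4 → {Jura}. Each listed conflict is separated.

4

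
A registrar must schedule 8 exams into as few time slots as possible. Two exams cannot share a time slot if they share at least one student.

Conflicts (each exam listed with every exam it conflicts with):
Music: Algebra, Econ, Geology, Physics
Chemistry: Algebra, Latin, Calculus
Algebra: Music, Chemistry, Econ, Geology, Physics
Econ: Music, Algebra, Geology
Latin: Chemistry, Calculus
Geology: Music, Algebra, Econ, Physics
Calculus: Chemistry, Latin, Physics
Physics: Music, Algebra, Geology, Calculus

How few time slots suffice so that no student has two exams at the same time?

Music, Algebra, Geology, Physics pairwise conflict, so at least 4 time slots are needed.
4 time slots suffice: time slot 1 → {Algebra, Calculus}; time slot 2 → {Chemistry, Econ, Physics}; time slot 3 → {Music, Latin}; time slot 4 → {Geology}. Every pair that conflicts lands in different time slots.

4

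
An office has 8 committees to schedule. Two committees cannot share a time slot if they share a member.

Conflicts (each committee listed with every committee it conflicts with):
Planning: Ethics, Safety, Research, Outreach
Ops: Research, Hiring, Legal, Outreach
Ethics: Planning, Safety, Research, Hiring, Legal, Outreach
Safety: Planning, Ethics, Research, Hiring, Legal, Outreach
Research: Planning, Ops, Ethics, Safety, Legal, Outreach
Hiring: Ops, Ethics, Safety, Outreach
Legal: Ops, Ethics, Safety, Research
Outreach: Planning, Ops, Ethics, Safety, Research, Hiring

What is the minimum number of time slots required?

5

Planning, Ethics, Safety, Research, Outreach pairwise conflict, so at least 5 time slots are needed.
5 time slots suffice: time slot 1 → {Ops, Ethics}; time slot 2 → {Safety}; time slot 3 → {Legal, Outreach}; time slot 4 → {Research, Hiring}; time slot 5 → {Planning}. Every pair that conflicts lands in different time slots.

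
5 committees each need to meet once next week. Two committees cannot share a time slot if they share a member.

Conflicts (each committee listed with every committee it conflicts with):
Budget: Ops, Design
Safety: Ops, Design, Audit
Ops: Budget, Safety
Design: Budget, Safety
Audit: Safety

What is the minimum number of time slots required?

Budget and Ops conflict, so at least 2 time slots are needed.
2 time slots suffice: time slot 1 → {Budget, Safety}; time slot 2 → {Ops, Design, Audit}. Each listed conflict is separated.

2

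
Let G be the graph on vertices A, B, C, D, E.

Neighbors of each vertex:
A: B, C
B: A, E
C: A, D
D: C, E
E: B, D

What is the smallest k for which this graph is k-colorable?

The cycle C-A-B-E-D-C has odd length 5, so it cannot be 2-colored; at least 3 colors are needed.
3 colors suffice: color 1 → {B, D}; color 2 → {A, E}; color 3 → {C}. No two adjacent vertices share a color.

3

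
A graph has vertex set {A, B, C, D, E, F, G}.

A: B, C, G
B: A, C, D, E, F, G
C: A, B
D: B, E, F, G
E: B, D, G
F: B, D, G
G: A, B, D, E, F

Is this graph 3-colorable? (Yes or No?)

B, D, E, G are mutually adjacent (a clique of size 4), so at least 4 colors are needed.
So 3 colors are not enough.

No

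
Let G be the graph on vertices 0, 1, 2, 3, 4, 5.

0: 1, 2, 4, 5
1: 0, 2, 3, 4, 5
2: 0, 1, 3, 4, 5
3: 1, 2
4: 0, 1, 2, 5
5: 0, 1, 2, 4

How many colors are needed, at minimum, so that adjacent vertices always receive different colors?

0, 1, 2, 4, 5 are pairwise adjacent (a clique of size 5), so at least 5 colors are needed.
A valid assignment using 5 colors: 0=e, 1=a, 2=b, 3=c, 4=d, 5=c. Each edge has distinct colors on its endpoints.

5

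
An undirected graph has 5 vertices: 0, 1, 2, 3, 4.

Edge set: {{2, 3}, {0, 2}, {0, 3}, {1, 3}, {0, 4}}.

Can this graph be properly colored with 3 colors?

Yes

The chromatic number is 3. 0, 2, 3 are mutually adjacent, so at least 3 colors are needed.
A valid assignment using 3 colors: 0=a, 1=a, 2=c, 3=b, 4=b.
That is already a proper 3-coloring.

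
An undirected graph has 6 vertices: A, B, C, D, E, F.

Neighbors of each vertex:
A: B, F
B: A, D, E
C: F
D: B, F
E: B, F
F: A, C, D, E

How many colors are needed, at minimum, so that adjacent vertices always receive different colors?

B and E are adjacent, so at least 2 colors are needed.
A valid assignment using 2 colors: A=2, B=1, C=2, D=2, E=2, F=1. No two adjacent vertices share a color.

2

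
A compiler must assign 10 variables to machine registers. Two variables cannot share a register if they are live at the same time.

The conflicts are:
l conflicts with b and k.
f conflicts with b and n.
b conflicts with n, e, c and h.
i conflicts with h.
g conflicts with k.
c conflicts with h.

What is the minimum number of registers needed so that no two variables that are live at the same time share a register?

b, c, h pairwise conflict, so at least 3 registers are needed.
3 registers suffice: register 1 → {b, i, k}; register 2 → {l, n, e, g, h}; register 3 → {f, c}. No two conflicting variables share a register.

3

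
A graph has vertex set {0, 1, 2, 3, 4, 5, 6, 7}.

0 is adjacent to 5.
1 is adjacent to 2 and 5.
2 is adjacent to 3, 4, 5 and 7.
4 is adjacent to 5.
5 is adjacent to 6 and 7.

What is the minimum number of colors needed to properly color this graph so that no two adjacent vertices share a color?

3

2, 5, 7 form a triangle, so at least 3 colors are needed.
A valid assignment using 3 colors: 0=b, 1=c, 2=b, 3=a, 4=c, 5=a, 6=b, 7=c. Every edge joins two different colors.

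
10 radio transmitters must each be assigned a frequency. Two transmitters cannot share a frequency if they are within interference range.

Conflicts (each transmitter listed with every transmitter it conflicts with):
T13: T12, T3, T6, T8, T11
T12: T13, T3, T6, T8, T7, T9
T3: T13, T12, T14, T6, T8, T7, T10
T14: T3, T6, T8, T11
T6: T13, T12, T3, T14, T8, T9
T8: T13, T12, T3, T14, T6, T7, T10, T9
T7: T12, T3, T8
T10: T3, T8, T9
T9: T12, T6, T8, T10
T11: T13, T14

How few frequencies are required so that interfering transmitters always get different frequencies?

5

T13, T12, T3, T6, T8 all conflict with each other, so at least 5 frequencies are needed.
5 frequencies suffice: frequency 1 → {T8, T11}; frequency 2 → {T3, T9}; frequency 3 → {T6, T7, T10}; frequency 4 → {T12, T14}; frequency 5 → {T13}. Each listed conflict is separated.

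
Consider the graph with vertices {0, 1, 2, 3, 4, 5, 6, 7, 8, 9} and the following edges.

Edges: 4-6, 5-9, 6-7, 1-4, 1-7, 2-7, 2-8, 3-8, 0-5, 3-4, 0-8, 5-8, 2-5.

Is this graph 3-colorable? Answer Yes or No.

The chromatic number is 3. 2, 5, 8 are pairwise adjacent, so at least 3 colors are needed.
3 colors suffice: 0=c, 1=b, 2=c, 3=b, 4=a, 5=b, 6=b, 7=a, 8=a, 9=a.
That is already a proper 3-coloring.

Yes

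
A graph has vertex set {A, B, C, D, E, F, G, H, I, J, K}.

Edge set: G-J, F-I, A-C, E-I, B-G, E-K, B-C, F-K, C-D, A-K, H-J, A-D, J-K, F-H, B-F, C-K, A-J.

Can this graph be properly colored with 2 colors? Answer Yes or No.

No

A, C, D are pairwise adjacent, so at least 3 colors are needed.
So 2 colors are not enough.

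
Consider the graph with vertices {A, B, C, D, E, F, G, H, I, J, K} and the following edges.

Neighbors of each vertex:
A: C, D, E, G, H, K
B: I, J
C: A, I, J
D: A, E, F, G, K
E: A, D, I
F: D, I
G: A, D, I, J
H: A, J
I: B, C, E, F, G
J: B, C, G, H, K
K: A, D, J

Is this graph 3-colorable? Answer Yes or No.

The chromatic number is 3. A, D, K are pairwise adjacent, so at least 3 colors are needed.
One proper 3-coloring: A=1, B=2, C=2, D=2, E=3, F=3, G=3, H=2, I=1, J=1, K=3.
That is already a proper 3-coloring.

Yes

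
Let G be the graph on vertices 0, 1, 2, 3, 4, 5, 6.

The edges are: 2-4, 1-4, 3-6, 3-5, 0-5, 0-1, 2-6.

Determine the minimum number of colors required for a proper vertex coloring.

The cycle 5-0-1-4-2-6-3-5 has odd length 7, so it cannot be 2-colored; at least 3 colors are needed.
A valid assignment using 3 colors: 0=a, 1=b, 2=c, 3=a, 4=a, 5=b, 6=b. Each edge has distinct colors on its endpoints.

3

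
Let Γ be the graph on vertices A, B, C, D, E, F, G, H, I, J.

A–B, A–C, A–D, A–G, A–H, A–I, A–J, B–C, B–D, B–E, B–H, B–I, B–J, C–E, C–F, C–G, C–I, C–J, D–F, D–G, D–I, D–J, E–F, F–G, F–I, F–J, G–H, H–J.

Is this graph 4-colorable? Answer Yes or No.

The chromatic number is 4. A, B, H, J are pairwise adjacent (a clique of size 4), so at least 4 colors are needed.
4 colors suffice: color 1 → {B, F}; color 2 → {A, E}; color 3 → {C, D, H}; color 4 → {G, I, J}.
That is already a proper 4-coloring.

Yes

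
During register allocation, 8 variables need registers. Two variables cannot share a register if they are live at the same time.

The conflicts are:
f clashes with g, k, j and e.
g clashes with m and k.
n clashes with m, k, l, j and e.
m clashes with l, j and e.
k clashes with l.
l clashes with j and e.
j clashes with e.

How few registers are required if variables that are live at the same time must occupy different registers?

5

n, m, l, j, e are mutually in conflict, so at least 5 registers are needed.
A valid assignment using 5 registers: f=1, g=3, n=5, m=4, k=2, l=1, j=2, e=3. Each listed conflict is separated.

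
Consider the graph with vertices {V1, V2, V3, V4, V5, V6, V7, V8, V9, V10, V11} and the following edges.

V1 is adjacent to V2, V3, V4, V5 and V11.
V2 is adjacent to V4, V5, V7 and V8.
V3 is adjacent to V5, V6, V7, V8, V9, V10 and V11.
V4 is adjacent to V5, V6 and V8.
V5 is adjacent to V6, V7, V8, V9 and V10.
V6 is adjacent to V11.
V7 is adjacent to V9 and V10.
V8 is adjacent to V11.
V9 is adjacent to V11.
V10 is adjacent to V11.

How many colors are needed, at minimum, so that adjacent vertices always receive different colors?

4

V2, V4, V5, V8 are pairwise adjacent (a clique of size 4), so at least 4 colors are needed.
4 colors suffice: color 1 → {V5, V11}; color 2 → {V2, V3}; color 3 → {V1, V6, V7, V8}; color 4 → {V4, V9, V10}. Every edge joins two different colors.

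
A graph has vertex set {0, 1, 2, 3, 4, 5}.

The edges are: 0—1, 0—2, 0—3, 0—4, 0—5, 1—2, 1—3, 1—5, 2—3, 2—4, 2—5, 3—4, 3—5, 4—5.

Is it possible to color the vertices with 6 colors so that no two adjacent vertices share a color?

The chromatic number is 5. 0, 2, 3, 4, 5 are mutually adjacent (a clique of size 5), so at least 5 colors are needed.
One proper 5-coloring: 0=blue, 1=purple, 2=red, 3=yellow, 4=purple, 5=green.
Since 6 ≥ 5, a proper 6-coloring certainly exists.

Yes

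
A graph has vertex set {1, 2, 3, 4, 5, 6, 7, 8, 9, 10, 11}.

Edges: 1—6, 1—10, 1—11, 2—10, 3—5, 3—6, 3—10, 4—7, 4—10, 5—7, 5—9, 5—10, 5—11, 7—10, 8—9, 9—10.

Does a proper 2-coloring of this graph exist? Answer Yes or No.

4, 7, 10 are mutually adjacent, so at least 3 colors are needed.
So 2 colors are not enough.

No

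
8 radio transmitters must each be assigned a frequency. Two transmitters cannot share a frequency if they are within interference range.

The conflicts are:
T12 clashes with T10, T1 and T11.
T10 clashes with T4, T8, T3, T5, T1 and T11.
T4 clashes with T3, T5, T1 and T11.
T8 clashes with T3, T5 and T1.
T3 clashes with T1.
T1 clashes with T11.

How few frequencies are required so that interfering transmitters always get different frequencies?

4

T10, T4, T3, T1 pairwise conflict, so at least 4 frequencies are needed.
4 frequencies suffice: frequency 1 → {T10}; frequency 2 → {T5, T1}; frequency 3 → {T12, T4, T8}; frequency 4 → {T3, T11}. Every pair that conflicts lands in different frequencies.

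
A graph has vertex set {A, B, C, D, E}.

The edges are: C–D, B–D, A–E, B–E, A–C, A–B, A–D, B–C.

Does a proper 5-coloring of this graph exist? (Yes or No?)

The chromatic number is 4. A, B, C, D are mutually adjacent (a clique of size 4), so at least 4 colors are needed.
4 colors suffice: color 1 → {A}; color 2 → {B}; color 3 → {D, E}; color 4 → {C}.
Since 5 ≥ 4, a proper 5-coloring certainly exists.

Yes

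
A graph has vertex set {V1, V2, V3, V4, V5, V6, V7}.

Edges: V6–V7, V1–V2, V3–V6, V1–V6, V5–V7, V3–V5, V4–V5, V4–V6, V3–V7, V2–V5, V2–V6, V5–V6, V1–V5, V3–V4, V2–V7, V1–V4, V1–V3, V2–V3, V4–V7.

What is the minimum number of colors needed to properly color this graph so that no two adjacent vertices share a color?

5

V1, V2, V3, V5, V6 are pairwise adjacent (a clique of size 5), so at least 5 colors are needed.
One proper 5-coloring: V1=purple, V2=yellow, V3=green, V4=yellow, V5=red, V6=blue, V7=purple. Each edge has distinct colors on its endpoints.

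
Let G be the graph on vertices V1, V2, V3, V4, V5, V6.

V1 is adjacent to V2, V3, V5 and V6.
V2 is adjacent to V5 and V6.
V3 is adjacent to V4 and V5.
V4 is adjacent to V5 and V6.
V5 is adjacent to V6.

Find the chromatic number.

4

V1, V2, V5, V6 are pairwise adjacent (a clique of size 4), so at least 4 colors are needed.
A valid assignment using 4 colors: V1=2, V2=4, V3=3, V4=2, V5=1, V6=3. No two adjacent vertices share a color.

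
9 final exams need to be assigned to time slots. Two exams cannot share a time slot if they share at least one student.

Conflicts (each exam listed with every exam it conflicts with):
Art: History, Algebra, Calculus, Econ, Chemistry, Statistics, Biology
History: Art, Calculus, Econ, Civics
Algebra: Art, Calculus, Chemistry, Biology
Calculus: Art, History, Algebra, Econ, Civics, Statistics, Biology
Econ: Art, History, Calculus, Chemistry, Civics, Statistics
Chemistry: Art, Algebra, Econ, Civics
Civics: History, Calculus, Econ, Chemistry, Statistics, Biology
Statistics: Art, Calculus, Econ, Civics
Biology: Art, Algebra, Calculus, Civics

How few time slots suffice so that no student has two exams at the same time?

4

Art, Algebra, Calculus, Biology pairwise conflict, so at least 4 time slots are needed.
4 time slots suffice: time slot 1 → {Calculus, Chemistry}; time slot 2 → {Art, Civics}; time slot 3 → {Algebra, Econ}; time slot 4 → {History, Statistics, Biology}. Each listed conflict is separated.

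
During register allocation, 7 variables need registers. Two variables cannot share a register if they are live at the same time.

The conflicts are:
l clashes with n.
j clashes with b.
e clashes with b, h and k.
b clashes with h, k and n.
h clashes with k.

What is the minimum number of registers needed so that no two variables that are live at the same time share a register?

e, b, h, k all conflict with each other, so at least 4 registers are needed.
4 registers suffice: register 1 → {l, b}; register 2 → {j, e, n}; register 3 → {k}; register 4 → {h}. Each listed conflict is separated.

4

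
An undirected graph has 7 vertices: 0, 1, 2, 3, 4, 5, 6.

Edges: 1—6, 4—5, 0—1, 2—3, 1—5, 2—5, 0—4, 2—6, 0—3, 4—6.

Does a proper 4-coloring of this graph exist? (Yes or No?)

Yes

The chromatic number is 3. The cycle 0-1-6-2-3-0 has odd length 5, so it cannot be 2-colored; at least 3 colors are needed.
3 colors suffice: color a → {0, 5, 6}; color b → {1, 2, 4}; color c → {3}.
Since 4 ≥ 3, a proper 4-coloring certainly exists.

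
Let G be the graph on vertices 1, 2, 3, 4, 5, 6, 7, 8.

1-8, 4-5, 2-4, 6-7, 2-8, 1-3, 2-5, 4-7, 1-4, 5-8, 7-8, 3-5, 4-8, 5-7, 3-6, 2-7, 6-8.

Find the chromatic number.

5

2, 4, 5, 7, 8 are pairwise adjacent (a clique of size 5), so at least 5 colors are needed.
5 colors suffice: color a → {3, 8}; color b → {1, 5, 6}; color c → {7}; color d → {4}; color e → {2}. No two adjacent vertices share a color.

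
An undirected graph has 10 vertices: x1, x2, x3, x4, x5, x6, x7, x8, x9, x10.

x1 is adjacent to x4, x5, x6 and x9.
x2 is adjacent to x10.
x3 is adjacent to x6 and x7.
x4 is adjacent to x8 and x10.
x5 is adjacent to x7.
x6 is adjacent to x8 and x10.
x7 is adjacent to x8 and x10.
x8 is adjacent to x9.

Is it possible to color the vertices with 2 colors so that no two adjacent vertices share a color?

No

The cycle x7-x8-x4-x1-x5-x7 has odd length 5, so it cannot be 2-colored; at least 3 colors are needed.
So 2 colors are not enough.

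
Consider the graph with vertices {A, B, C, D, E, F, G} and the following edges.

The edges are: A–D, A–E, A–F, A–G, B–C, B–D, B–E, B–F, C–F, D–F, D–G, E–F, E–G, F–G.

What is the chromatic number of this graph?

A, D, F, G are mutually adjacent (a clique of size 4), so at least 4 colors are needed.
A valid assignment using 4 colors: A=2, B=2, C=3, D=3, E=3, F=1, G=4. Each edge has distinct colors on its endpoints.

4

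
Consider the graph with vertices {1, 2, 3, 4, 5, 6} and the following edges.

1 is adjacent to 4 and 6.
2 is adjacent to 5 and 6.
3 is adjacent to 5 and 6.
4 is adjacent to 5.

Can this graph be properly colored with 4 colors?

Yes

The chromatic number is 3. The cycle 1-4-5-2-6-1 has odd length 5, so it cannot be 2-colored; at least 3 colors are needed.
3 colors suffice: color a → {5, 6}; color b → {1, 2, 3}; color c → {4}.
Since 4 ≥ 3, a proper 4-coloring certainly exists.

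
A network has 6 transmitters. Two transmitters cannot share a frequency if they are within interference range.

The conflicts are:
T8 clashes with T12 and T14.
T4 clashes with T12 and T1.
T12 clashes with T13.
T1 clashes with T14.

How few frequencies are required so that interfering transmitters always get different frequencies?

The cycle T8-T14-T1-T4-T12-T8 has odd length 5, so it cannot be 2-colored; at least 3 frequencies are needed.
3 frequencies suffice: frequency 1 → {T12, T1}; frequency 2 → {T4, T13, T14}; frequency 3 → {T8}. Each listed conflict is separated.

3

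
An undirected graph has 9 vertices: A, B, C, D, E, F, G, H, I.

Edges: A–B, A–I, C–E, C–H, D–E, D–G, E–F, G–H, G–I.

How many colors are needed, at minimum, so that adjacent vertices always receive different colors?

3

The cycle C-E-D-G-H-C has odd length 5, so it cannot be 2-colored; at least 3 colors are needed.
3 colors suffice: color red → {A, E, G}; color blue → {B, C, D, F, I}; color green → {H}. Each edge has distinct colors on its endpoints.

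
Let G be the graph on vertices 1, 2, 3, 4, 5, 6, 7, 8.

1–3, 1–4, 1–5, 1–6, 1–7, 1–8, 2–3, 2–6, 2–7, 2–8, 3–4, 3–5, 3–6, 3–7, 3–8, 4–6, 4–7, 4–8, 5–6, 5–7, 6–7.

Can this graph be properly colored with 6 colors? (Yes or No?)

The chromatic number is 5. 1, 3, 5, 6, 7 are pairwise adjacent (a clique of size 5), so at least 5 colors are needed.
5 colors suffice: color a → {3}; color b → {7, 8}; color c → {6}; color d → {1, 2}; color e → {4, 5}.
Since 6 ≥ 5, a proper 6-coloring certainly exists.

Yes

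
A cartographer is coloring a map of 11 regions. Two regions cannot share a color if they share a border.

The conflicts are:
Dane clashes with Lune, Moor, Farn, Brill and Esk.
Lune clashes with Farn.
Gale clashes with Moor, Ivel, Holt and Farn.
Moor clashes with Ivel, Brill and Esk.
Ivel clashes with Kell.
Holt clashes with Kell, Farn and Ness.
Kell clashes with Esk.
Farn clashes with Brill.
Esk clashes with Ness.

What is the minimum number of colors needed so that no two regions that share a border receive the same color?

3

Dane, Lune, Farn pairwise conflict, so at least 3 colors are needed.
One proper 3-coloring: Dane=2, Lune=3, Gale=3, Moor=1, Ivel=2, Holt=2, Kell=1, Farn=1, Brill=3, Esk=3, Ness=1. Each listed conflict is separated.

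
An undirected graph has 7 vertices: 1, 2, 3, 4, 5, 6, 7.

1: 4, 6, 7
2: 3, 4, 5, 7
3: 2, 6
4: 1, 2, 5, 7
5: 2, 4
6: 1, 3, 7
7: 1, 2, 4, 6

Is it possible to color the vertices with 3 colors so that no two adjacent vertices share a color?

The chromatic number is 3. 2, 4, 5 are pairwise adjacent, so at least 3 colors are needed.
3 colors suffice: color a → {4, 6}; color b → {3, 5, 7}; color c → {1, 2}.
That is already a proper 3-coloring.

Yes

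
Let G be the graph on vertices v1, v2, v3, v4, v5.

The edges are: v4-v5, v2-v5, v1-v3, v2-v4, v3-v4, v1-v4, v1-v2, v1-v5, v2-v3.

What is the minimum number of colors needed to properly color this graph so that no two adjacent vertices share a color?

v1, v2, v3, v4 form a clique, so at least 4 colors are needed.
A valid assignment using 4 colors: v1=blue, v2=green, v3=yellow, v4=red, v5=yellow. No two adjacent vertices share a color.

4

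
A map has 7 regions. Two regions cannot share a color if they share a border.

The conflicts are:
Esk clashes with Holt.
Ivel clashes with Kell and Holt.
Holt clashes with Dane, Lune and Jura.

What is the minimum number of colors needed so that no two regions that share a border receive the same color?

2

Ivel and Kell conflict, so at least 2 colors are needed.
2 colors suffice: color 1 → {Kell, Holt}; color 2 → {Esk, Ivel, Dane, Lune, Jura}. Every pair that conflicts lands in different colors.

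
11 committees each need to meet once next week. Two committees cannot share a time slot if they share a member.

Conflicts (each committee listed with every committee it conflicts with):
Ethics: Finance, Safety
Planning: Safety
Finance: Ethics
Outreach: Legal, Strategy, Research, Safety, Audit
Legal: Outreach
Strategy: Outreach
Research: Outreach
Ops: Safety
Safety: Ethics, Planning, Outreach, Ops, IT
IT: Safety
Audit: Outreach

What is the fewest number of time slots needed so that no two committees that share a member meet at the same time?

2

Ethics and Safety conflict, so at least 2 time slots are needed.
A valid assignment using 2 time slots: Ethics=2, Planning=2, Finance=1, Outreach=2, Legal=1, Strategy=1, Research=1, Ops=2, Safety=1, IT=2, Audit=1. Each listed conflict is separated.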